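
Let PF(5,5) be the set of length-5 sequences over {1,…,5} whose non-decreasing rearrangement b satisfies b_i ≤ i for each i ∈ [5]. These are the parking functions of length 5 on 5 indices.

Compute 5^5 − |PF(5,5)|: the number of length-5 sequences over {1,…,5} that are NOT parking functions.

|PF(5,5)| = (5+1−5)·(5+1)^{5−1} = 1·1296 = 1296
One tuple (4,5,4,4,4) → sorted (4,4,4,4,5): b_1=4>1, not a PF.
So 3125 − 1296 = 1829 fail.

1829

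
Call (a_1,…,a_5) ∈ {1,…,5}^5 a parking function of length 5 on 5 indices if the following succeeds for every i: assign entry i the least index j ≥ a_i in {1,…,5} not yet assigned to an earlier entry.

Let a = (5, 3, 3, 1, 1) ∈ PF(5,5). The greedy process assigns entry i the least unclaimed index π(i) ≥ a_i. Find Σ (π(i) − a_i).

2

Σπ = 5·6/2 = 15 (π permutes [5]); Σa = 5+3+3+1+1 = 13; disp = 15−13 = 2.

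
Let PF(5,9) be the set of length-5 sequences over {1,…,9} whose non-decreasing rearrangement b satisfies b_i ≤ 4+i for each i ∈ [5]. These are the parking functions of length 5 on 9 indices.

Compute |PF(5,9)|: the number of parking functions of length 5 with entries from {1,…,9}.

#PF = 5·10^4 = 5 · 10000 = 50000
Example (9,1,3,8,5) → sorted (1,3,5,8,9): b_i ≤ 4+i ∀i, a PF.

50000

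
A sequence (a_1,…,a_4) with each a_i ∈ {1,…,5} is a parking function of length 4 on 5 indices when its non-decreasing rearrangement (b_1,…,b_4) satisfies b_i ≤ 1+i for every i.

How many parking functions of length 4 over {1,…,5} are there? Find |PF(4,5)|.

#PF = (5+1−4)·(5+1)^{4−1} = 2×216 = 432 (Konheim–Weiss)
Example (2,5,4,2) → sorted (2,2,4,5): b_i ≤ 1+i ∀i, a PF.

432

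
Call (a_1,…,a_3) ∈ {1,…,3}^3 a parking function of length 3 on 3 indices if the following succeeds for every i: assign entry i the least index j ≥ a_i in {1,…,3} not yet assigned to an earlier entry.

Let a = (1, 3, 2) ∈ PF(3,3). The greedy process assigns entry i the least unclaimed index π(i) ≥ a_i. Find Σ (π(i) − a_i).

Σπ = 6 ({1..3} each once); Σa = 1+3+2 = 6; disp = 6−6 = 0.

0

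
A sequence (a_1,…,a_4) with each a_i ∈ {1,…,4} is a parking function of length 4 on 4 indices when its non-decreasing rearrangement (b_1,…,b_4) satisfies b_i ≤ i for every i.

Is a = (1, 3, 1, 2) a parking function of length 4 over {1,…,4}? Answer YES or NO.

Sorted: b = (1, 1, 2, 3).
  b_1=1 ≤ 1
  b_2=1 ≤ 2
  b_3=2 ≤ 3
  b_4=3 ≤ 4
All bounds hold ⇒ YES

YES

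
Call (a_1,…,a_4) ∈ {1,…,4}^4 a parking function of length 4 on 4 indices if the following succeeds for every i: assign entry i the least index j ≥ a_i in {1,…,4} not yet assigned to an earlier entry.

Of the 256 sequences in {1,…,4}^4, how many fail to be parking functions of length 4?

131

#PF = 1·5^3 = 1·125 = 125
E.g. (3,4,3,4) → sorted (3,3,4,4): b_1=3>1, not a PF.
4^4 − 125 = 256 − 125 = 131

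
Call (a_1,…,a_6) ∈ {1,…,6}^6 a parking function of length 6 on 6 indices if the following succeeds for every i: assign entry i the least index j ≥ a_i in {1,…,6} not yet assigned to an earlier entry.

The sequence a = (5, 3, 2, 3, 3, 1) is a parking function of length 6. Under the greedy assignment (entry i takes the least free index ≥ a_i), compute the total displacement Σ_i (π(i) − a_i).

4

Σπ(i) = 1+…+6 = 21; Σa = 5+3+2+3+3+1 = 17; disp = 21−17 = 4.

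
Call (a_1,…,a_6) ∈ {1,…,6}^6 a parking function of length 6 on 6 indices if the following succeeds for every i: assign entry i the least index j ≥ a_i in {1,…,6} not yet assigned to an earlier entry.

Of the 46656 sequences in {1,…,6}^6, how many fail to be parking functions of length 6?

29849

Count = 1·7^5 = 1·16807 = 16807 (Konheim–Weiss)
One tuple (1,5,3,6,5,4) → sorted (1,3,4,5,5,6): b_2=3>2, not a PF.
Total 46656; non-PF = 46656−16807 = 29849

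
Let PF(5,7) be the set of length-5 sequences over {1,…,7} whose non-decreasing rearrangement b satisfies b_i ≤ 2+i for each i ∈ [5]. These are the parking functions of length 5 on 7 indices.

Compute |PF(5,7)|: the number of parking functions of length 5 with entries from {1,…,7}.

12288

|PF(5,7)| = 3·8^4 = 3×4096 = 12288 (Pollak)
Example (4,4,3,5,4) → sorted (3,4,4,4,5): b_i ≤ 2+i ∀i, a PF.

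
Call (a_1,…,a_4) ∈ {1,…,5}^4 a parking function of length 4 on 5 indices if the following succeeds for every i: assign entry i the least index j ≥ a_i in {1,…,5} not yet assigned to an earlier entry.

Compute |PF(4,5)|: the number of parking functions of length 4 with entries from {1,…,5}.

432

|PF| = (5−4+1)·(5+1)^(4−1) = 2·216 = 432 (Pollak)
Check (1,5,2,4) → sorted (1,2,4,5): b_i ≤ 1+i ∀i, a PF.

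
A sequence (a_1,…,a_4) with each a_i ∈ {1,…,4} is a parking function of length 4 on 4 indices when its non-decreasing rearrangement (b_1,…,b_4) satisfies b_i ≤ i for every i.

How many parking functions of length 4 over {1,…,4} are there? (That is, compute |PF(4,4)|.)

125

|PF| = (5−4)·5^(4−1) = 1 · 125 = 125
Example (4,1,2,1) → sorted (1,1,2,4): b_i ≤ i ∀i, a PF.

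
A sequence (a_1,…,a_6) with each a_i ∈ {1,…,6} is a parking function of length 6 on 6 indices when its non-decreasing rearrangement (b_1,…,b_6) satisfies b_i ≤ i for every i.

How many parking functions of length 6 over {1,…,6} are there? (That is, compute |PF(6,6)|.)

16807

Count = (6+1−6)·(6+1)^{6−1} = 1×16807 = 16807 (Pollak)
Example (5,2,1,4,3,6) → sorted (1,2,3,4,5,6): b_i ≤ i ∀i, a PF.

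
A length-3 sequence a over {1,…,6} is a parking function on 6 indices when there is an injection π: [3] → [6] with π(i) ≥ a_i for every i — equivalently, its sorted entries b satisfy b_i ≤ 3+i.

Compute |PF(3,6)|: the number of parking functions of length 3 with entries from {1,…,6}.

196

Count = (6−3+1)·(6+1)^(3−1) = 4·49 = 196 (Pollak)
One tuple (2,2,5) → sorted (2,2,5): b_i ≤ 3+i ∀i, a PF.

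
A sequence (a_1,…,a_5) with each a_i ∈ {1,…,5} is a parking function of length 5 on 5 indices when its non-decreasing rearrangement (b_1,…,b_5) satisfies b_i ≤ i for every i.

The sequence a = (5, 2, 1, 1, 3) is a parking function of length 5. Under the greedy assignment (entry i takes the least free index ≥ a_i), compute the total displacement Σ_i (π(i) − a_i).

Σπ = 15 ({1..5} each once); Σa = 5+2+1+1+3 = 12; disp = 15−12 = 3.

3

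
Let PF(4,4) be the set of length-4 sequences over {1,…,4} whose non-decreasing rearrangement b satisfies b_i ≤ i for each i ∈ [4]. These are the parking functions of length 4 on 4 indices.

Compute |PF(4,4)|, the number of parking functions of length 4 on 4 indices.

|PF| = 1·5^3 = 1×125 = 125 (Pollak)
E.g. (2,1,2,4) → sorted (1,2,2,4): b_i ≤ i ∀i, a PF.

125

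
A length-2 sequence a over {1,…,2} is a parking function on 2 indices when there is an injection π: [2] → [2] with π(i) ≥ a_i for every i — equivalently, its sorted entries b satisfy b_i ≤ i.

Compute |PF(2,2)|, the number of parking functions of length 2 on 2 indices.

3

|PF| = 1·3^1 = 1 · 3 = 3 [KW]
E.g. (2,1) → sorted (1,2): b_i ≤ i ∀i, a PF.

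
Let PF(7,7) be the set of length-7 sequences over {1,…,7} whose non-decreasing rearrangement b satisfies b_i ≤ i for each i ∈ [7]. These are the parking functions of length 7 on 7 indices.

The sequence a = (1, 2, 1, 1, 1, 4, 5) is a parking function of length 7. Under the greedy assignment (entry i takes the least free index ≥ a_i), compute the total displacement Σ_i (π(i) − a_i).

13

Σπ = 7·8/2 = 28 (π permutes [7]); Σa = 1+2+1+1+1+4+5 = 15; disp = 28−15 = 13.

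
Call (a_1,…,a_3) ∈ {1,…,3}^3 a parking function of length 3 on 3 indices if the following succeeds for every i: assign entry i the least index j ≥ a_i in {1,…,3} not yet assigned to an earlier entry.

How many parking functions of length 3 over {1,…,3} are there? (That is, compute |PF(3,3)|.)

16

Count = (4−3)·4^(3−1) = 1 · 16 = 16 [KW]
Check (3,2,1) → sorted (1,2,3): b_i ≤ i ∀i, a PF.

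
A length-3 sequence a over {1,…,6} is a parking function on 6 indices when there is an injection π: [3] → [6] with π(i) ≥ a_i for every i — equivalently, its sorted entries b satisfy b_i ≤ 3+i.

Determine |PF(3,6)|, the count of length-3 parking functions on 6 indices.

196

#PF = (7−3)·7^(3−1) = 4×49 = 196 (Pollak)
One tuple (2,3,6) → sorted (2,3,6): b_i ≤ 3+i ∀i, a PF.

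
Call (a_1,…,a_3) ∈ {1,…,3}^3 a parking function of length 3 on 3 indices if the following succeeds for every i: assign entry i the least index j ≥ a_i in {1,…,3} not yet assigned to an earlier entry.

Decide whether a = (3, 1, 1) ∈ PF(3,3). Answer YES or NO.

YES

Rearranged: b = (1, 1, 3).
  b_1=1 ≤ 1
  b_2=1 ≤ 2
  b_3=3 ≤ 3
All bounds hold ⇒ YES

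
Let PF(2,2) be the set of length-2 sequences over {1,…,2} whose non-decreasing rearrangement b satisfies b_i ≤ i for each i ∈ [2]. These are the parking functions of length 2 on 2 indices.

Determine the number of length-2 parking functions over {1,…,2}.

#PF = (3−2)·3^(2−1) = 1·3 = 3
E.g. (1,1) → sorted (1,1): b_i ≤ i ∀i, a PF.

3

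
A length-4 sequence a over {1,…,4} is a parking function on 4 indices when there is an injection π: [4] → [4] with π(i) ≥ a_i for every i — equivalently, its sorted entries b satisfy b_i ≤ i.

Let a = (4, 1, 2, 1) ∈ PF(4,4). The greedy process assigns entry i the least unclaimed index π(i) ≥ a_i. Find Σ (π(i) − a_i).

2

Σπ = 10 ({1..4} each once); Σa = 4+1+2+1 = 8; disp = 10−8 = 2.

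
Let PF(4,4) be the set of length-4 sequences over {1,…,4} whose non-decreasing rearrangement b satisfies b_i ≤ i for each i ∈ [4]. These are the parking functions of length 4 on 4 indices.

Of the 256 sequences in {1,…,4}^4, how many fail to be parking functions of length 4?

131

|PF(4,4)| = 1·5^3 = 1 · 125 = 125 (Konheim–Weiss)
Example (3,4,2,2) → sorted (2,2,3,4): b_1=2>1, not a PF.
So 256 − 125 = 131 fail.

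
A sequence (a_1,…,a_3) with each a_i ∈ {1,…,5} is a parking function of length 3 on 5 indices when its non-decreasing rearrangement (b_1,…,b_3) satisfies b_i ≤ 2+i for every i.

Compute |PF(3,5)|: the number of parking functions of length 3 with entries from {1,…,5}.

108

#PF = 3·6^2 = 3×36 = 108
Example (4,4,1) → sorted (1,4,4): b_i ≤ 2+i ∀i, a PF.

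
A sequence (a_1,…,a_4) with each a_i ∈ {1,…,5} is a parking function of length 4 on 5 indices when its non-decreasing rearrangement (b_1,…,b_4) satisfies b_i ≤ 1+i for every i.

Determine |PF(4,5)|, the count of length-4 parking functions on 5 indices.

432

Count = 2·6^3 = 2 · 216 = 432 (Pollak)
One tuple (2,2,1,2) → sorted (1,2,2,2): b_i ≤ 1+i ∀i, a PF.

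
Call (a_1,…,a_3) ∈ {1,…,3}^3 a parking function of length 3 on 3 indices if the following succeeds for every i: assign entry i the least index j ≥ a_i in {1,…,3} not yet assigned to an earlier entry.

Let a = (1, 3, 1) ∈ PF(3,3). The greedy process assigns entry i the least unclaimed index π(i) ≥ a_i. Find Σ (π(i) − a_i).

Σπ = 3·4/2 = 6 (π permutes [3]); Σa = 1+3+1 = 5; disp = 6−5 = 1.

1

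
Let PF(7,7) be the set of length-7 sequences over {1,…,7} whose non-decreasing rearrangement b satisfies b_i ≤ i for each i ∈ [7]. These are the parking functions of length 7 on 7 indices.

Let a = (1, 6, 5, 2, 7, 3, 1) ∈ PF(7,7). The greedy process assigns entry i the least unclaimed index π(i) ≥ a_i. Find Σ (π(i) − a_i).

3

Σπ = 7·8/2 = 28 (π permutes [7]); Σa = 1+6+5+2+7+3+1 = 25; disp = 28−25 = 3.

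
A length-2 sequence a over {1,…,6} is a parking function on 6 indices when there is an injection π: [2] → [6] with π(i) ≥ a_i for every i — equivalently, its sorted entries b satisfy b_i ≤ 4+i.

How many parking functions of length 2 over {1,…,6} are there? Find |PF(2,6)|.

35

|PF(2,6)| = (6−2+1)·(6+1)^(2−1) = 5×7 = 35 (Pollak)
Check (5,6) → sorted (5,6): b_i ≤ 4+i ∀i, a PF.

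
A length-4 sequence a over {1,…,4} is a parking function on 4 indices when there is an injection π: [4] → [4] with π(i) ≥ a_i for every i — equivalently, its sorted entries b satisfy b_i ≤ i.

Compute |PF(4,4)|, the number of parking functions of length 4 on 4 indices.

125

Count = (4+1−4)·(4+1)^{4−1} = 1×125 = 125 (Konheim–Weiss)
One tuple (3,1,1,1) → sorted (1,1,1,3): b_i ≤ i ∀i, a PF.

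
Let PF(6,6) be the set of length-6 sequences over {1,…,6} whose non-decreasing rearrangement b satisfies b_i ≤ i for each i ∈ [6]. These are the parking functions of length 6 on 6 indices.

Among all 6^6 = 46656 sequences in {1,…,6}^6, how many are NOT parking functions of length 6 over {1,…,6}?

29849

|PF(6,6)| = (7−6)·7^(6−1) = 1·16807 = 16807
E.g. (6,3,6,5,5,5) → sorted (3,5,5,5,6,6): b_1=3>1, not a PF.
So 46656 − 16807 = 29849 fail.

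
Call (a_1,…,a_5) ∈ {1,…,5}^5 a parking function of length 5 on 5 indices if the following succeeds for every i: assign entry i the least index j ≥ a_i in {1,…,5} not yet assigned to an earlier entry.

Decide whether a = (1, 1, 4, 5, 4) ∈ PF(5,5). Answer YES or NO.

Sorted: b = (1, 1, 4, 4, 5).
  b_1=1 ≤ 1
  b_2=1 ≤ 2
  b_3=4 > 3
  fails at i=3 ⇒ NO

NO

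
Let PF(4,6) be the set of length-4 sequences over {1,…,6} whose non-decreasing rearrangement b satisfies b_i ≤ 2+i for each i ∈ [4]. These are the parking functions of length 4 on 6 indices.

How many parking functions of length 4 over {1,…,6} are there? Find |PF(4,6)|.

1029

Count = (7−4)·7^(4−1) = 3 · 343 = 1029 (Pollak)
E.g. (2,6,4,3) → sorted (2,3,4,6): b_i ≤ 2+i ∀i, a PF.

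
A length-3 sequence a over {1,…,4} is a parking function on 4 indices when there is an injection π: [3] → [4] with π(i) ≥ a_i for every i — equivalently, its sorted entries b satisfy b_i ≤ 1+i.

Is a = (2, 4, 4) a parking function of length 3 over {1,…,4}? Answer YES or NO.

NO

Sorted: b = (2, 4, 4).
  b_1=2 ≤ 2
  b_2=4 > 3
  fails at i=2 ⇒ NO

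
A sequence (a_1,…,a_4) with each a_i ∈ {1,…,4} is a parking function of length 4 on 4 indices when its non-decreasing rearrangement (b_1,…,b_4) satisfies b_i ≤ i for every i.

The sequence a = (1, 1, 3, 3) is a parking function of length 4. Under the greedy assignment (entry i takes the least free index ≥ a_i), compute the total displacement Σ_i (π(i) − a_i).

2

Σπ(i) = 1+…+4 = 10; Σa = 1+1+3+3 = 8; disp = 10−8 = 2.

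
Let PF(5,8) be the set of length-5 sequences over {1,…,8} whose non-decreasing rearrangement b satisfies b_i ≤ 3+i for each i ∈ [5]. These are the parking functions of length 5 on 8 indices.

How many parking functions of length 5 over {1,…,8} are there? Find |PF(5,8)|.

#PF = 4·9^4 = 4·6561 = 26244 (Pollak)
Example (4,7,3,4,4) → sorted (3,4,4,4,7): b_i ≤ 3+i ∀i, a PF.

26244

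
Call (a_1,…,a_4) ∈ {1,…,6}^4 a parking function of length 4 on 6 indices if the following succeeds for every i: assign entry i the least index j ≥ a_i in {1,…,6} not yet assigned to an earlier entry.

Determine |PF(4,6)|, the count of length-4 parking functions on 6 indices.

1029

#PF = (6−4+1)·(6+1)^(4−1) = 3 · 343 = 1029 (Konheim–Weiss)
Check (1,6,3,1) → sorted (1,1,3,6): b_i ≤ 2+i ∀i, a PF.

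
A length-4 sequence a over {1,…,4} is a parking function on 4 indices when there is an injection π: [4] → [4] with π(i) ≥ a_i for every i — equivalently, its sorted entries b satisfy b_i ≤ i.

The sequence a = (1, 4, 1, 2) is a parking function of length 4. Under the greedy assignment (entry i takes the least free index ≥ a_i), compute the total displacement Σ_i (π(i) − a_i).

Σπ = 10 ({1..4} each once); Σa = 1+4+1+2 = 8; disp = 10−8 = 2.

2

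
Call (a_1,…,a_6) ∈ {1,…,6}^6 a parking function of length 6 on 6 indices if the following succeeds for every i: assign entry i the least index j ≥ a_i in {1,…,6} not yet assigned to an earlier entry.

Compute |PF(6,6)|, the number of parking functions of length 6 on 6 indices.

16807

|PF(6,6)| = (6−6+1)·(6+1)^(6−1) = 1 · 16807 = 16807
One tuple (3,4,1,3,2,6) → sorted (1,2,3,3,4,6): b_i ≤ i ∀i, a PF.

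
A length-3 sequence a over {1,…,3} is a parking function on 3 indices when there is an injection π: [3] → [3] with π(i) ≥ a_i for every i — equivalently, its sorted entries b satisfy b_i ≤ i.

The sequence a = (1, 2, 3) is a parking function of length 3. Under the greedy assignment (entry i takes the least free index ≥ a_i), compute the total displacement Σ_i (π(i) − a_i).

Σπ = 6 ({1..3} each once); Σa = 1+2+3 = 6; disp = 6−6 = 0.

0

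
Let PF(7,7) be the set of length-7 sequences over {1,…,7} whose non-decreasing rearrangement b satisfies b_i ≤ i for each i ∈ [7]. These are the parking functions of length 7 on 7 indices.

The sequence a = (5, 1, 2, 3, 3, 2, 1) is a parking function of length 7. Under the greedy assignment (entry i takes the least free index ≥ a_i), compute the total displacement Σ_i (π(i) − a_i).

11

Σπ(i) = 1+…+7 = 28; Σa = 5+1+2+3+3+2+1 = 17; disp = 28−17 = 11.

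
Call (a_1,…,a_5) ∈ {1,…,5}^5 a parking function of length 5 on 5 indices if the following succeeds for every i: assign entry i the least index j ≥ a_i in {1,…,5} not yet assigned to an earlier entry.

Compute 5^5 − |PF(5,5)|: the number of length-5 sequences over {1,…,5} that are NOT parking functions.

1829

#PF = (5+1−5)·(5+1)^{5−1} = 1·1296 = 1296 (Konheim–Weiss)
Check (1,5,2,5,3) → sorted (1,2,3,5,5): b_4=5>4, not a PF.
Total 3125; non-PF = 3125−1296 = 1829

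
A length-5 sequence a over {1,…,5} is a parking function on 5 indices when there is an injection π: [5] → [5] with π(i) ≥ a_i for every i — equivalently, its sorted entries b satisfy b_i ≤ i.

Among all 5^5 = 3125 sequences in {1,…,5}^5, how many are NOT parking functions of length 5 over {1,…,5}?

1829

|PF(5,5)| = (5+1−5)·(5+1)^{5−1} = 1·1296 = 1296 (Konheim–Weiss)
Example (5,5,4,5,2) → sorted (2,4,5,5,5): b_1=2>1, not a PF.
So 3125 − 1296 = 1829 fail.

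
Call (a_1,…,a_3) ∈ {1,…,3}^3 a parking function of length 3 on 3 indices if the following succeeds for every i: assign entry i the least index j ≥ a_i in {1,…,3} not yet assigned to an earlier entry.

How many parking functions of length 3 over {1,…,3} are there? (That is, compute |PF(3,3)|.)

#PF = (3+1−3)·(3+1)^{3−1} = 1×16 = 16 (Pollak)
Check (3,1,1) → sorted (1,1,3): b_i ≤ i ∀i, a PF.

16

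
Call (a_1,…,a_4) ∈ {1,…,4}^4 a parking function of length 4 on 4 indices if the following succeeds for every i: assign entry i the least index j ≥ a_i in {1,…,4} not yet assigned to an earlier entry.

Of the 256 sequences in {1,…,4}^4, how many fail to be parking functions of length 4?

131

#PF = (4+1−4)·(4+1)^{4−1} = 1·125 = 125 (Konheim–Weiss)
One tuple (4,3,3,4) → sorted (3,3,4,4): b_1=3>1, not a PF.
So 256 − 125 = 131 fail.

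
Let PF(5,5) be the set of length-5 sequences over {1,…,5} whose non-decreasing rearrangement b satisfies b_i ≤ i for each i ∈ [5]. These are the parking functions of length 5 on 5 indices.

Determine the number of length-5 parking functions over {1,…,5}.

1296

|PF(5,5)| = (5−5+1)·(5+1)^(5−1) = 1 · 1296 = 1296 (Konheim–Weiss)
One tuple (3,4,2,1,2) → sorted (1,2,2,3,4): b_i ≤ i ∀i, a PF.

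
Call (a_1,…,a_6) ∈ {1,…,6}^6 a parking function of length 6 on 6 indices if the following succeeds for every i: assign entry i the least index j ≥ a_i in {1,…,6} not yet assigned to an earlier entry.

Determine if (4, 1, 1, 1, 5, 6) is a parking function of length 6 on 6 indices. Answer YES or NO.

Sorted: b = (1, 1, 1, 4, 5, 6).
  b_1=1 ≤ 1
  b_2=1 ≤ 2
  b_3=1 ≤ 3
  b_4=4 ≤ 4
  b_5=5 ≤ 5
  b_6=6 ≤ 6
All bounds hold ⇒ YES

YES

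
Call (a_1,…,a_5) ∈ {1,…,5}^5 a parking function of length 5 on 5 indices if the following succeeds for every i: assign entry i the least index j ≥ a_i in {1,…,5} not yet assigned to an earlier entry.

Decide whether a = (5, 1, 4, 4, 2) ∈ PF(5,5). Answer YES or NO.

NO

Rearranged: b = (1, 2, 4, 4, 5).
  b_1=1 ≤ 1
  b_2=2 ≤ 2
  b_3=4 > 3
  fails at i=3 ⇒ NO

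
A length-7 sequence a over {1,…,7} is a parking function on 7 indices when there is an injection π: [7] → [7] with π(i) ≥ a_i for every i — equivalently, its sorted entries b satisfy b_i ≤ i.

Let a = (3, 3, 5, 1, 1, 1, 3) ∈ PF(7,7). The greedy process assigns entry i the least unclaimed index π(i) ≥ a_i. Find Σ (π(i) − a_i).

11

Σπ = 28 ({1..7} each once); Σa = 3+3+5+1+1+1+3 = 17; disp = 28−17 = 11.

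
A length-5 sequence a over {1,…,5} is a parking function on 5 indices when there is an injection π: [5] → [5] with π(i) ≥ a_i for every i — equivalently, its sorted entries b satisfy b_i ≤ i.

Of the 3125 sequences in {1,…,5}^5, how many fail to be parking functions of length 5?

1829

|PF| = (6−5)·6^(5−1) = 1·1296 = 1296
Check (4,3,1,5,5) → sorted (1,3,4,5,5): b_2=3>2, not a PF.
5^5 − 1296 = 3125 − 1296 = 1829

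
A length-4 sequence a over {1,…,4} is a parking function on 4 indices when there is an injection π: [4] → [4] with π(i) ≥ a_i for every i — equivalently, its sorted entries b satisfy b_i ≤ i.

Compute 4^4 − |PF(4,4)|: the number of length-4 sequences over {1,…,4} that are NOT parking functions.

|PF| = (4+1−4)·(4+1)^{4−1} = 1·125 = 125 (Pollak)
E.g. (1,2,4,4) → sorted (1,2,4,4): b_3=4>3, not a PF.
4^4 − 125 = 256 − 125 = 131

131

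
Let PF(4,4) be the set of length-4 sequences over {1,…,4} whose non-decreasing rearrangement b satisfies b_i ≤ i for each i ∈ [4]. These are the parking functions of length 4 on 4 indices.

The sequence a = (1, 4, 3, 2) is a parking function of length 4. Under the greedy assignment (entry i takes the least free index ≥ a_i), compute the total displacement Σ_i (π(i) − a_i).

Σπ = 10 ({1..4} each once); Σa = 1+4+3+2 = 10; disp = 10−10 = 0.

0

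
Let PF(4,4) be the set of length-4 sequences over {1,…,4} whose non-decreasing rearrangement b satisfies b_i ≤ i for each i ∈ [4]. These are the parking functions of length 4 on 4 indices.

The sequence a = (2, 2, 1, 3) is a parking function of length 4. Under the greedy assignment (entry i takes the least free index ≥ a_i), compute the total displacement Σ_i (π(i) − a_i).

2

Σπ(i) = 1+…+4 = 10; Σa = 2+2+1+3 = 8; disp = 10−8 = 2.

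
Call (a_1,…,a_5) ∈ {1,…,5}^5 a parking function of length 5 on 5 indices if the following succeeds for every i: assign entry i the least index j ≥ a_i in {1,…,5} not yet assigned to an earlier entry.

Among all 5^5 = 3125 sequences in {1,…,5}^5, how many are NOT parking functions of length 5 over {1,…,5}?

Count = (5+1−5)·(5+1)^{5−1} = 1×1296 = 1296 (Konheim–Weiss)
E.g. (3,5,3,3,3) → sorted (3,3,3,3,5): b_1=3>1, not a PF.
Total 3125; non-PF = 3125−1296 = 1829

1829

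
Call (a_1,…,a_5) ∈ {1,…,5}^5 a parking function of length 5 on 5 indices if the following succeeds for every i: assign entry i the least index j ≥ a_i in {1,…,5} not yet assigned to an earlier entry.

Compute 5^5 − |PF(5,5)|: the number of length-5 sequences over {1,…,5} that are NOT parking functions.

#PF = (6−5)·6^(5−1) = 1×1296 = 1296 (Pollak)
E.g. (1,5,1,5,3) → sorted (1,1,3,5,5): b_4=5>4, not a PF.
So 3125 − 1296 = 1829 fail.

1829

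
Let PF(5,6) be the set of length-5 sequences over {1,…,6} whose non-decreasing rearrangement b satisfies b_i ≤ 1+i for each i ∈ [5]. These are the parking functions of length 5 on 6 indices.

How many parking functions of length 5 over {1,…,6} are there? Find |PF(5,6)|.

|PF| = 2·7^4 = 2·2401 = 4802 (Pollak)
One tuple (3,2,6,4,3) → sorted (2,3,3,4,6): b_i ≤ 1+i ∀i, a PF.

4802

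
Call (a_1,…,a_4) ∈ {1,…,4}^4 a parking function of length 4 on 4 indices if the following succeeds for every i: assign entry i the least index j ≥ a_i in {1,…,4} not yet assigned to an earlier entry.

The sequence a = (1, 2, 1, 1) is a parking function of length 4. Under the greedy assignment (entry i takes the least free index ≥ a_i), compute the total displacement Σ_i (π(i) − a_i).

5

Σπ(i) = 1+…+4 = 10; Σa = 1+2+1+1 = 5; disp = 10−5 = 5.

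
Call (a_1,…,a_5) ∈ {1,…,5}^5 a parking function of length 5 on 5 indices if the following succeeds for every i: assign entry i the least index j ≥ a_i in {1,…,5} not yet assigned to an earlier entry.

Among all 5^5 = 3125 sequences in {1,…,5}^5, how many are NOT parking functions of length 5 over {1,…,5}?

|PF(5,5)| = (5−5+1)·(5+1)^(5−1) = 1 · 1296 = 1296
One tuple (5,5,5,1,5) → sorted (1,5,5,5,5): b_2=5>2, not a PF.
So 3125 − 1296 = 1829 fail.

1829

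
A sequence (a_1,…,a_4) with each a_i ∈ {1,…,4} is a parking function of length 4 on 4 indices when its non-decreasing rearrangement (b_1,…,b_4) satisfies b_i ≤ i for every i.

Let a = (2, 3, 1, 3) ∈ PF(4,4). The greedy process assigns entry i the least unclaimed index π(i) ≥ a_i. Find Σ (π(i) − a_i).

1

Σπ = 4·5/2 = 10 (π permutes [4]); Σa = 2+3+1+3 = 9; disp = 10−9 = 1.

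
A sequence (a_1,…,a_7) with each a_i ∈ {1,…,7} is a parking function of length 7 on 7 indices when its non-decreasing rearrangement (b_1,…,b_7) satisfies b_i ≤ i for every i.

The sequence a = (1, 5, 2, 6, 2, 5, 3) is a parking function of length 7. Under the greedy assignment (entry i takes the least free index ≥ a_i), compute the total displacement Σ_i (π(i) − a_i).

Σπ = 7·8/2 = 28 (π permutes [7]); Σa = 1+5+2+6+2+5+3 = 24; disp = 28−24 = 4.

4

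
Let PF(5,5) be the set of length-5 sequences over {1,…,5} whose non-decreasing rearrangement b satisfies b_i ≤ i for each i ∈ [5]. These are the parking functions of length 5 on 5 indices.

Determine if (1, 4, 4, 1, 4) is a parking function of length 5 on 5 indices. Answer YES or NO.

NO

Order a: b = (1, 1, 4, 4, 4).
  b_1=1 ≤ 1
  b_2=1 ≤ 2
  b_3=4 > 3
  fails at i=3 ⇒ NO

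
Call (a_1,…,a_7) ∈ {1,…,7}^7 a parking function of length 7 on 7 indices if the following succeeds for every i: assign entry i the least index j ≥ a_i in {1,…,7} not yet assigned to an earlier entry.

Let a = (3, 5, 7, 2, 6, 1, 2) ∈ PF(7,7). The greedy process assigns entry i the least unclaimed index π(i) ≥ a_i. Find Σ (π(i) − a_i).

Σπ(i) = 1+…+7 = 28; Σa = 3+5+7+2+6+1+2 = 26; disp = 28−26 = 2.

2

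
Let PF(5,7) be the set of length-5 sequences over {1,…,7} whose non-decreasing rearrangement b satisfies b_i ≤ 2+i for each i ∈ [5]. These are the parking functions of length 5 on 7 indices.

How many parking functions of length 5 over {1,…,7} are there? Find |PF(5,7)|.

12288

|PF| = (7+1−5)·(7+1)^{5−1} = 3·4096 = 12288 (Konheim–Weiss)
Example (7,3,6,3,1) → sorted (1,3,3,6,7): b_i ≤ 2+i ∀i, a PF.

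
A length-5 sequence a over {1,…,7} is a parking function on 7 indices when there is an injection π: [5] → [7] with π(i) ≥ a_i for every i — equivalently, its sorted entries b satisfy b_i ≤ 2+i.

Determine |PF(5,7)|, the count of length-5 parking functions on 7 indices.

12288

#PF = (7−5+1)·(7+1)^(5−1) = 3·4096 = 12288
Example (6,3,1,6,4) → sorted (1,3,4,6,6): b_i ≤ 2+i ∀i, a PF.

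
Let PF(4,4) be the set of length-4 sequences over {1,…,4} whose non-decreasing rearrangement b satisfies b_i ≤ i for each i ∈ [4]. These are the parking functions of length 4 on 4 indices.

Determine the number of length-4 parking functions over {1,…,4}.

|PF| = (5−4)·5^(4−1) = 1×125 = 125
One tuple (1,1,2,1) → sorted (1,1,1,2): b_i ≤ i ∀i, a PF.

125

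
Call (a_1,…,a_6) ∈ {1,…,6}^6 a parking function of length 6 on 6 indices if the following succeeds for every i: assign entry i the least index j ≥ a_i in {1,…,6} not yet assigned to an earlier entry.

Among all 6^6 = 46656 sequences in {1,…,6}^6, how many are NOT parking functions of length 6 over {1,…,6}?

#PF = 1·7^5 = 1×16807 = 16807
Check (2,5,5,5,1,2) → sorted (1,2,2,5,5,5): b_4=5>4, not a PF.
Total 46656; non-PF = 46656−16807 = 29849

29849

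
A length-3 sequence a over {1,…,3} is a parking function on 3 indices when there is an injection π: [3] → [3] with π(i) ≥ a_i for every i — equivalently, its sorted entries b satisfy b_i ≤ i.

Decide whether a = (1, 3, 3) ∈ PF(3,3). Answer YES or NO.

NO

Sorted: b = (1, 3, 3).
  b_1=1 ≤ 1
  b_2=3 > 2
  fails at i=2 ⇒ NO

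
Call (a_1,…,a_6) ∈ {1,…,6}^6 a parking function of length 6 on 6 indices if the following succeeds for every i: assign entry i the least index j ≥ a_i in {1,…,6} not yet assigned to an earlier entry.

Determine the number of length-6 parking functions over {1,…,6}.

16807

|PF(6,6)| = (7−6)·7^(6−1) = 1×16807 = 16807
Check (5,1,6,2,4,2) → sorted (1,2,2,4,5,6): b_i ≤ i ∀i, a PF.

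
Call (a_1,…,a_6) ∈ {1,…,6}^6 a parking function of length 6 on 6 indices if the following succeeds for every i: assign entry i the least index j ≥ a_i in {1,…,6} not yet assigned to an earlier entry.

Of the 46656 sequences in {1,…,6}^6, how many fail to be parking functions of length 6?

#PF = (6+1−6)·(6+1)^{6−1} = 1·16807 = 16807 [KW]
E.g. (6,5,6,5,1,1) → sorted (1,1,5,5,6,6): b_3=5>3, not a PF.
6^6 − 16807 = 46656 − 16807 = 29849

29849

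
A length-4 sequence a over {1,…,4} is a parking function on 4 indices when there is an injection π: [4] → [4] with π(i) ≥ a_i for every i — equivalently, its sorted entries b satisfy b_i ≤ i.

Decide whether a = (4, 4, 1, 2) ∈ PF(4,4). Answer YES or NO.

Sorted: b = (1, 2, 4, 4).
  b_1=1 ≤ 1
  b_2=2 ≤ 2
  b_3=4 > 3
  fails at i=3 ⇒ NO

NO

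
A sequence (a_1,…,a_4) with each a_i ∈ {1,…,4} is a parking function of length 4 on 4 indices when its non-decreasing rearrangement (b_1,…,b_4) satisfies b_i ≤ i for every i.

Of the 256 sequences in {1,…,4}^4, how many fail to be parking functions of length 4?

131

|PF| = 1·5^3 = 1 · 125 = 125
Example (2,2,2,3) → sorted (2,2,2,3): b_1=2>1, not a PF.
4^4 − 125 = 256 − 125 = 131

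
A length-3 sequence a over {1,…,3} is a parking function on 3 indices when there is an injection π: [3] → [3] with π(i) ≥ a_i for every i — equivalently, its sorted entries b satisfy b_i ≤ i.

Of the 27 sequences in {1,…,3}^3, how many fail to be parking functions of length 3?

Count = (3+1−3)·(3+1)^{3−1} = 1 · 16 = 16 [KW]
Check (2,2,3) → sorted (2,2,3): b_1=2>1, not a PF.
Total 27; non-PF = 27−16 = 11

11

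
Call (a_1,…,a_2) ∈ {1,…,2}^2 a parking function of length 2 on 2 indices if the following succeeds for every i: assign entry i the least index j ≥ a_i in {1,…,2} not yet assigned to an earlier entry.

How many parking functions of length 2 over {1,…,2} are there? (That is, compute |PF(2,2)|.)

Count = (2−2+1)·(2+1)^(2−1) = 1·3 = 3 (Pollak)
One tuple (1,1) → sorted (1,1): b_i ≤ i ∀i, a PF.

3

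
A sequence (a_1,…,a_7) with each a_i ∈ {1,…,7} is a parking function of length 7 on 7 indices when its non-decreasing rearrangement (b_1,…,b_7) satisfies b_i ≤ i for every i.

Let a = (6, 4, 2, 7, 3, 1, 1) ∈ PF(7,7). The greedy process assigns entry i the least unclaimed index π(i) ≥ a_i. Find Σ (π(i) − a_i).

Σπ(i) = 1+…+7 = 28; Σa = 6+4+2+7+3+1+1 = 24; disp = 28−24 = 4.

4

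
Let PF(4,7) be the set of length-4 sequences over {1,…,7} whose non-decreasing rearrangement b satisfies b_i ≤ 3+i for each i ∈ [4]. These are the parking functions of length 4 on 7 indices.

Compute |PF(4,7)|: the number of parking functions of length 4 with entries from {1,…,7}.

Count = (7+1−4)·(7+1)^{4−1} = 4·512 = 2048 (Pollak)
Example (5,4,3,5) → sorted (3,4,5,5): b_i ≤ 3+i ∀i, a PF.

2048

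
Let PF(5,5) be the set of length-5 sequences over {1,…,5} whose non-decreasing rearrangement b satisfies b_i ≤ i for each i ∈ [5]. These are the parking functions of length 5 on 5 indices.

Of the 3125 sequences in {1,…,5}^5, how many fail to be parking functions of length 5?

1829

Count = (6−5)·6^(5−1) = 1·1296 = 1296 (Pollak)
Check (2,3,5,4,2) → sorted (2,2,3,4,5): b_1=2>1, not a PF.
So 3125 − 1296 = 1829 fail.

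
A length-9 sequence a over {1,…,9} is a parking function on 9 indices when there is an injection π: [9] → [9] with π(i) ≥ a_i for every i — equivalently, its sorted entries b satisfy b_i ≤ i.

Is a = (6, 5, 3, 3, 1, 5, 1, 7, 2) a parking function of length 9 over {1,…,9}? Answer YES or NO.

Sorted: b = (1, 1, 2, 3, 3, 5, 5, 6, 7).
  b_1=1 ≤ 1
  b_2=1 ≤ 2
  b_3=2 ≤ 3
  b_4=3 ≤ 4
  b_5=3 ≤ 5
  b_6=5 ≤ 6
  b_7=5 ≤ 7
  b_8=6 ≤ 8
  b_9=7 ≤ 9
All bounds hold ⇒ YES

YES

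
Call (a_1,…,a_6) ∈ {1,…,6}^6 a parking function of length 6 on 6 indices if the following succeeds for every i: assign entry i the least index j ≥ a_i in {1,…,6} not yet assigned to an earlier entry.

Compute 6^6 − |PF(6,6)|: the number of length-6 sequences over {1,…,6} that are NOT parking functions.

Count = (6−6+1)·(6+1)^(6−1) = 1·16807 = 16807 [KW]
Check (5,4,3,5,3,3) → sorted (3,3,3,4,5,5): b_1=3>1, not a PF.
Total 46656; non-PF = 46656−16807 = 29849

29849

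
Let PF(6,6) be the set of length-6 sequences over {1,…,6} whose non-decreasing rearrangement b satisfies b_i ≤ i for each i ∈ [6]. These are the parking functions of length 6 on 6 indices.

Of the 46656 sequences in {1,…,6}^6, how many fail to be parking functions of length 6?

|PF| = (7−6)·7^(6−1) = 1·16807 = 16807 (Pollak)
Example (6,4,6,4,5,6) → sorted (4,4,5,6,6,6): b_1=4>1, not a PF.
Total 46656; non-PF = 46656−16807 = 29849

29849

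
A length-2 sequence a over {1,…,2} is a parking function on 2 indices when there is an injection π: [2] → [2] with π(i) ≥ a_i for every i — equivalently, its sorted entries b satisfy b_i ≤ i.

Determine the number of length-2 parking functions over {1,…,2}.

#PF = (2−2+1)·(2+1)^(2−1) = 1·3 = 3 [KW]
Check (1,2) → sorted (1,2): b_i ≤ i ∀i, a PF.

3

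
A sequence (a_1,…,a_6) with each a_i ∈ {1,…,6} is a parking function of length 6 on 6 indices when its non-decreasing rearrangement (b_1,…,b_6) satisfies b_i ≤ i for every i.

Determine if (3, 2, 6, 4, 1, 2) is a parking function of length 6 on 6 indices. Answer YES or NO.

YES

Rearranged: b = (1, 2, 2, 3, 4, 6).
  b_1=1 ≤ 1
  b_2=2 ≤ 2
  b_3=2 ≤ 3
  b_4=3 ≤ 4
  b_5=4 ≤ 5
  b_6=6 ≤ 6
All bounds hold ⇒ YES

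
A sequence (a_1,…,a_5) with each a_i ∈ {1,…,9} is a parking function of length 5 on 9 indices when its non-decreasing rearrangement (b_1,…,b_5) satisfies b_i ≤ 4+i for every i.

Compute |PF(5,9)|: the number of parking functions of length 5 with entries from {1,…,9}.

|PF| = (9+1−5)·(9+1)^{5−1} = 5×10000 = 50000 [KW]
Check (8,3,4,7,6) → sorted (3,4,6,7,8): b_i ≤ 4+i ∀i, a PF.

50000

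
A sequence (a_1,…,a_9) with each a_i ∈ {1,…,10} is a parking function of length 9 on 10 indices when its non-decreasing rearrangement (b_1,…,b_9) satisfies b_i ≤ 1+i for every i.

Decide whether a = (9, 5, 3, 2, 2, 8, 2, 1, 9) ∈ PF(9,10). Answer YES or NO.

Sorted: b = (1, 2, 2, 2, 3, 5, 8, 9, 9).
  b_1=1 ≤ 2
  b_2=2 ≤ 3
  b_3=2 ≤ 4
  b_4=2 ≤ 5
  b_5=3 ≤ 6
  b_6=5 ≤ 7
  b_7=8 ≤ 8
  b_8=9 ≤ 9
  b_9=9 ≤ 10
All bounds hold ⇒ YES

YES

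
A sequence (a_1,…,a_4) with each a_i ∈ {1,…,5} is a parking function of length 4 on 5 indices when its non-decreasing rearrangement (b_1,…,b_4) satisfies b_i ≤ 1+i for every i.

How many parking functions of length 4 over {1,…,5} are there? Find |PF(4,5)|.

#PF = (5+1−4)·(5+1)^{4−1} = 2·216 = 432
One tuple (4,4,3,2) → sorted (2,3,4,4): b_i ≤ 1+i ∀i, a PF.

432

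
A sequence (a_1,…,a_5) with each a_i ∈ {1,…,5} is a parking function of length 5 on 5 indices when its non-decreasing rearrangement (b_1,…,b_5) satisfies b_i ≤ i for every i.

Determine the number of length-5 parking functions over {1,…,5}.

#PF = (5+1−5)·(5+1)^{5−1} = 1×1296 = 1296 [KW]
One tuple (3,3,2,5,1) → sorted (1,2,3,3,5): b_i ≤ i ∀i, a PF.

1296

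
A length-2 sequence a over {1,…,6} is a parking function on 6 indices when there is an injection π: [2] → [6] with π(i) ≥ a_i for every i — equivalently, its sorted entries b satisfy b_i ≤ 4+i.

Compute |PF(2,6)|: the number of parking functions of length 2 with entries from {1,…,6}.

Count = 5·7^1 = 5 · 7 = 35 [KW]
E.g. (1,3) → sorted (1,3): b_i ≤ 4+i ∀i, a PF.

35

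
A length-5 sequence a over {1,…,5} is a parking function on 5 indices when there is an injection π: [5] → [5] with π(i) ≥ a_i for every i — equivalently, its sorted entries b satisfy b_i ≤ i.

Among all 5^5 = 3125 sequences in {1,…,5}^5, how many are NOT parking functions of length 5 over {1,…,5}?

|PF| = (6−5)·6^(5−1) = 1·1296 = 1296 [KW]
Example (4,4,4,5,1) → sorted (1,4,4,4,5): b_2=4>2, not a PF.
So 3125 − 1296 = 1829 fail.

1829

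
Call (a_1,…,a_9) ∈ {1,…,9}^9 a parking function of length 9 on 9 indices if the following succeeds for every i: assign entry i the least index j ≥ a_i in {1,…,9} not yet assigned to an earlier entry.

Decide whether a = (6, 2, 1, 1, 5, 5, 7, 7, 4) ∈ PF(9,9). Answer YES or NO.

YES

Rearranged: b = (1, 1, 2, 4, 5, 5, 6, 7, 7).
  b_1=1 ≤ 1
  b_2=1 ≤ 2
  b_3=2 ≤ 3
  b_4=4 ≤ 4
  b_5=5 ≤ 5
  b_6=5 ≤ 6
  b_7=6 ≤ 7
  b_8=7 ≤ 8
  b_9=7 ≤ 9
All bounds hold ⇒ YES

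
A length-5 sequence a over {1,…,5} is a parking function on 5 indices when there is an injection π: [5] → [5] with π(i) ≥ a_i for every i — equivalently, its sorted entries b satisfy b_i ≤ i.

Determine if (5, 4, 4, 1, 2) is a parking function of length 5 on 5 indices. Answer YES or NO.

NO

Rearranged: b = (1, 2, 4, 4, 5).
  b_1=1 ≤ 1
  b_2=2 ≤ 2
  b_3=4 > 3
  fails at i=3 ⇒ NO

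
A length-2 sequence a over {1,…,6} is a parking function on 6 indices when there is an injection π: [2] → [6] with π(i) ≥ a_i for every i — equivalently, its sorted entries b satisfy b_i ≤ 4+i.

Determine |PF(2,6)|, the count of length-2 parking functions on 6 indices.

|PF| = 5·7^1 = 5×7 = 35 [KW]
E.g. (5,1) → sorted (1,5): b_i ≤ 4+i ∀i, a PF.

35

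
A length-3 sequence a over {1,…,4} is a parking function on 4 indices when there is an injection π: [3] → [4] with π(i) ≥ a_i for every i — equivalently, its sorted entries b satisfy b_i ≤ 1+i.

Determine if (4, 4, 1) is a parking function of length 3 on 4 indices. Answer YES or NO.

NO

Sorted: b = (1, 4, 4).
  b_1=1 ≤ 2
  b_2=4 > 3
  fails at i=2 ⇒ NO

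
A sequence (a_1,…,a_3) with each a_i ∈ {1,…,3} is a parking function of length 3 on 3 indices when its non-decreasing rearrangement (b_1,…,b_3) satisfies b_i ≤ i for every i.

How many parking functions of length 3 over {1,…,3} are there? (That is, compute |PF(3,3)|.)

16

|PF| = (3−3+1)·(3+1)^(3−1) = 1×16 = 16 (Pollak)
One tuple (1,2,3) → sorted (1,2,3): b_i ≤ i ∀i, a PF.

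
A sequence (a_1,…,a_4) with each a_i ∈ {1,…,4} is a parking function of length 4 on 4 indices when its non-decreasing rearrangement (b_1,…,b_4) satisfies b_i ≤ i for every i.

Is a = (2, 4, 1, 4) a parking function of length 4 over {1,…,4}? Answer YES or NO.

Sorted: b = (1, 2, 4, 4).
  b_1=1 ≤ 1
  b_2=2 ≤ 2
  b_3=4 > 3
  fails at i=3 ⇒ NO

NO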